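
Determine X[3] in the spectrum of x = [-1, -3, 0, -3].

X[3] = Σ(n=0 to 3) x[n] · ω_4^(3n) where ω_4 = e^(-2πi/4)
= (-1)·ω_4^0 + (-3)·ω_4^3 + (0)·ω_4^6 + (-3)·ω_4^9

X[3] = -1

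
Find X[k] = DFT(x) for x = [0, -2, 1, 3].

X[k] = Σ(n=0 to 3) x[n] · ω_4^(nk)
where ω_4 = e^(-2πi/4)

Computing each X[k]:
X[0] = 2
X[1] = -1+5i
X[2] = 0
X[3] = -1-5i

X = [2, -1+5i, 0, -1-5i]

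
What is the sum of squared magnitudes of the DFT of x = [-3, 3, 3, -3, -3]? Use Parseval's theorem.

Parseval: Σ|x[n]|² = (1/N)Σ|X[k]|², so Σ|X[k]|² = N·Σ|x[n]|² = 5·45.0000

Σ|X[k]|² = N·Σ|x[n]|² = 5·45.0000 = 225.0000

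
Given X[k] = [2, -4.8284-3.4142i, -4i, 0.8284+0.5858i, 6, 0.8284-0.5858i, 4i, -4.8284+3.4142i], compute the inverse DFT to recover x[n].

x[n] = (1/8) Σ(k=0 to 7) X[k] · e^(2πikn/8)

Computing each x[n]:
x[0] = 0
x[1] = 0
x[2] = 2
x[3] = 0
x[4] = 2
x[5] = 1
x[6] = 0
x[7] = -3

x = [0, 0, 2, 0, 2, 1, 0, -3]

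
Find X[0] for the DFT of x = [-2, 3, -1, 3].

X[0] = Σ(n=0 to 3) x[n] · ω_4^0 = Σ x[n]
= (-2) + (3) + (-1) + (3)

X[0] = 3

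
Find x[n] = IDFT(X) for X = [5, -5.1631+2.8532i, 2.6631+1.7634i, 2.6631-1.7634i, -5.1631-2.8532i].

x[n] = (1/5) Σ(k=0 to 4) X[k] · e^(2πikn/5)

Computing each x[n]:
x[0] = 0
x[1] = -2
x[2] = 3
x[3] = 3
x[4] = 1

x = [0, -2, 3, 3, 1]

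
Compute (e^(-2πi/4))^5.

Since ω_4^4 = 1, powers reduce modulo 4.
5 mod 4 = 1
So ω_4^5 = ω_4^1 = e^(-2πi·1/4)

ω_4^5 = ω_4^1 = -1i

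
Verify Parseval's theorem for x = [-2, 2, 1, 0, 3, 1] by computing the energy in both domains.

Time domain:
Σ|x[n]|² = |-2|² + |2|² + |1|² + |0|² + |3|² + |1|² = 19.0000

Frequency domain:
(1/6)Σ|X[k]|² = (1/6)(|5|² + |-2.5000+0.8660i|² + |-5.5000-2.5981i|² + |-1|² + |-5.5000+2.5981i|² + |-2.5000-0.8660i|²) = (1/6)·114.0000 = 19.0000

Both sides agree, confirming Parseval's theorem.

Σ|x[n]|² = (1/N)Σ|X[k]|² = 19.0000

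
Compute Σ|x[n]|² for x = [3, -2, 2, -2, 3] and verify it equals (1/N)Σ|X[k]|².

Time domain:
Σ|x[n]|² = |3|² + |-2|² + |2|² + |-2|² + |3|² = 30.0000

Frequency domain:
(1/5)Σ|X[k]|² = (1/5)(|4|² + |3.3090+2.4041i|² + |2.1910+6.7432i|² + |2.1910-6.7432i|² + |3.3090-2.4041i|²) = (1/5)·150.0000 = 30.0000

Both sides agree, confirming Parseval's theorem.

Σ|x[n]|² = (1/N)Σ|X[k]|² = 30.0000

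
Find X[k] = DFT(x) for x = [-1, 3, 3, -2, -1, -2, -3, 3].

X[k] = Σ(n=0 to 7) x[n] · ω_8^(nk)
where ω_8 = e^(-2πi/8)

Computing each X[k]:
X[0] = 0
X[1] = 7.0711-6.0000i
X[2] = -2
X[3] = -7.0711+6.0000i
X[4] = -4
X[5] = -7.0711-6.0000i
X[6] = -2
X[7] = 7.0711+6.0000i

X = [0, 7.0711-6.0000i, -2, -7.0711+6.0000i, -4, -7.0711-6.0000i, -2, 7.0711+6.0000i]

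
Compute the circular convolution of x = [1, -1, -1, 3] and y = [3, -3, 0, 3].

(x ⊛ y)[n] = Σ(m=0 to 3) x[m] · y[(n-m) mod 4]

Computing each output sample:
(x ⊛ y)[0] = -9
(x ⊛ y)[1] = -9
(x ⊛ y)[2] = 9
(x ⊛ y)[3] = 15

x ⊛ y = [-9, -9, 9, 15]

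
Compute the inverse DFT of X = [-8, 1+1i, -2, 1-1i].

x[n] = (1/4) Σ(k=0 to 3) X[k] · e^(2πikn/4)

Computing each x[n]:
x[0] = -2
x[1] = -2
x[2] = -3
x[3] = -1

x = [-2, -2, -3, -1]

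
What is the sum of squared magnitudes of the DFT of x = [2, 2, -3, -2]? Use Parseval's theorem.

Parseval: Σ|x[n]|² = (1/N)Σ|X[k]|², so Σ|X[k]|² = N·Σ|x[n]|² = 4·21.0000

Σ|X[k]|² = N·Σ|x[n]|² = 4·21.0000 = 84.0000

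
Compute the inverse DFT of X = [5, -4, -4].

x[n] = (1/3) Σ(k=0 to 2) X[k] · e^(2πikn/3)

Computing each x[n]:
x[0] = -1
x[1] = 3
x[2] = 3

x = [-1, 3, 3]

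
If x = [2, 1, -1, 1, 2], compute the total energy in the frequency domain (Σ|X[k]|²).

Parseval: Σ|x[n]|² = (1/N)Σ|X[k]|², so Σ|X[k]|² = N·Σ|x[n]|² = 5·11.0000

Σ|X[k]|² = N·Σ|x[n]|² = 5·11.0000 = 55.0000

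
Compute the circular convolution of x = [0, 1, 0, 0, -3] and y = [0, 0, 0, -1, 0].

(x ⊛ y)[n] = Σ(m=0 to 4) x[m] · y[(n-m) mod 5]

Computing each output sample:
(x ⊛ y)[0] = 0
(x ⊛ y)[1] = 0
(x ⊛ y)[2] = 3
(x ⊛ y)[3] = 0
(x ⊛ y)[4] = -1

x ⊛ y = [0, 0, 3, 0, -1]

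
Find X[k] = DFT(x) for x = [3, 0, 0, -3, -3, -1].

X[k] = Σ(n=0 to 5) x[n] · ω_6^(nk)
where ω_6 = e^(-2πi/6)

Computing each X[k]:
X[0] = -4
X[1] = 7.0000-3.4641i
X[2] = 2.0000+1.7321i
X[3] = 4
X[4] = 2.0000-1.7321i
X[5] = 7.0000+3.4641i

X = [-4, 7.0000-3.4641i, 2.0000+1.7321i, 4, 2.0000-1.7321i, 7.0000+3.4641i]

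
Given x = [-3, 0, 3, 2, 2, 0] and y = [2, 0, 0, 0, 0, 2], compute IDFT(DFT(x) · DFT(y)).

(x ⊛ y)[n] = Σ(m=0 to 5) x[m] · y[(n-m) mod 6]

Computing each output sample:
(x ⊛ y)[0] = -6
(x ⊛ y)[1] = 6
(x ⊛ y)[2] = 10
(x ⊛ y)[3] = 8
(x ⊛ y)[4] = 4
(x ⊛ y)[5] = -6

x ⊛ y = [-6, 6, 10, 8, 4, -6]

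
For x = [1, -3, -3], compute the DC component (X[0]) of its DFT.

X[0] = Σ(n=0 to 2) x[n] · ω_3^0 = Σ x[n]
= (1) + (-3) + (-3)

X[0] = -5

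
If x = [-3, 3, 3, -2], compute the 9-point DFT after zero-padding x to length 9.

Original 4-point DFT: [1, -6-5i, -1, -6+5i]
Zero-padded 9-point DFT provides frequency interpolation.

DFT_9([x, 0, ...]) = [1, 0.8191-3.1507i, -4.2981-5.7125i, -8, -2.5209+2.6344i, -2.5209-2.6344i, -8, -4.2981+5.7125i, 0.8191+3.1507i]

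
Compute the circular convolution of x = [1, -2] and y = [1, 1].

(x ⊛ y)[n] = Σ(m=0 to 1) x[m] · y[(n-m) mod 2]

Computing each output sample:
(x ⊛ y)[0] = -1
(x ⊛ y)[1] = -1

x ⊛ y = [-1, -1]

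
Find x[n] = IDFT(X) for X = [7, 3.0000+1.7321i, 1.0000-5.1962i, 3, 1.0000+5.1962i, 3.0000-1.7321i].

x[n] = (1/6) Σ(k=0 to 5) X[k] · e^(2πikn/6)

Computing each x[n]:
x[0] = 3
x[1] = 2
x[2] = -1
x[3] = 0
x[4] = 3
x[5] = 0

x = [3, 2, -1, 0, 3, 0]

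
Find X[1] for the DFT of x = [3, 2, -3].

X[1] = Σ(n=0 to 2) x[n] · ω_3^(1n) where ω_3 = e^(-2πi/3)
= (3)·ω_3^0 + (2)·ω_3^1 + (-3)·ω_3^2

X[1] = 3.5000-4.3301i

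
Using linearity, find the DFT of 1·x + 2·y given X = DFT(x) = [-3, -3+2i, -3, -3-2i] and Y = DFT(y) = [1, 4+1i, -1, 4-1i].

By linearity: DFT(1x + 2y) = 1·DFT(x) + 2·DFT(y)
= 1·[-3, -3+2i, -3, -3-2i] + 2·[1, 4+1i, -1, 4-1i]

Computing element-wise:
Z[0] = 1·(-3) + 2·(1) = -1
Z[1] = 1·(-3+2i) + 2·(4+1i) = 5+4i
Z[2] = 1·(-3) + 2·(-1) = -5
Z[3] = 1·(-3-2i) + 2·(4-1i) = 5-4i

DFT(1x + 2y) = 1·X + 2·Y = [-1, 5+4i, -5, 5-4i]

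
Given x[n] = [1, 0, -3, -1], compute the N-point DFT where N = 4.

X[k] = Σ(n=0 to 3) x[n] · ω_4^(nk)
where ω_4 = e^(-2πi/4)

Computing each X[k]:
X[0] = -3
X[1] = 4-1i
X[2] = -1
X[3] = 4+1i

X = [-3, 4-1i, -1, 4+1i]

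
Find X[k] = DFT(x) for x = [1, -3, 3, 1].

X[k] = Σ(n=0 to 3) x[n] · ω_4^(nk)
where ω_4 = e^(-2πi/4)

Computing each X[k]:
X[0] = 2
X[1] = -2+4i
X[2] = 6
X[3] = -2-4i

X = [2, -2+4i, 6, -2-4i]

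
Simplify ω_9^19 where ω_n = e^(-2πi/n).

Since ω_9^9 = 1, powers reduce modulo 9.
19 mod 9 = 1
So ω_9^19 = ω_9^1 = e^(-2πi·1/9)

ω_9^19 = ω_9^1 = 0.7660-0.6428i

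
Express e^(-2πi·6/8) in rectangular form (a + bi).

ω_8^6 = e^(-2πi·6/8)
= cos(-2π·6/8) + i·sin(-2π·6/8)
= cos(-12π/8) + i·sin(-12π/8)

ω_8^6 = cos(-12π/8) + i·sin(-12π/8) = 1i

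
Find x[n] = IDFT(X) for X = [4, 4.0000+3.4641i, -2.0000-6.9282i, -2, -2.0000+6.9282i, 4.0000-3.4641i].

x[n] = (1/6) Σ(k=0 to 5) X[k] · e^(2πikn/6)

Computing each x[n]:
x[0] = 1
x[1] = 3
x[2] = -3
x[3] = -1
x[4] = 3
x[5] = 1

x = [1, 3, -3, -1, 3, 1]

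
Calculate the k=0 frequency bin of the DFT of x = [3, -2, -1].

X[0] = Σ(n=0 to 2) x[n] · ω_3^0 = Σ x[n]
= (3) + (-2) + (-1)

X[0] = 0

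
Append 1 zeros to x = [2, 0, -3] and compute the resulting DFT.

Original 3-point DFT: [-1, 3.5000-2.5981i, 3.5000+2.5981i]
Zero-padded 4-point DFT provides frequency interpolation.

DFT_4([x, 0, ...]) = [-1, 5, -1, 5]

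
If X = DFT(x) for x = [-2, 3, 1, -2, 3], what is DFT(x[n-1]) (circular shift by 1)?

Time shift by 1: X_shifted[k] = ω_5^(1k) · X[k]
Shifted x = [3, -2, 3, 1, -2]

DFT(x[n-1]) = [3, -1.4721-1.1756i, 7.4721+1.9021i, 7.4721-1.9021i, -1.4721+1.1756i]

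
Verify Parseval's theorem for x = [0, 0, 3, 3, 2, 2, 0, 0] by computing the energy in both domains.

Time domain:
Σ|x[n]|² = |0|² + |0|² + |3|² + |3|² + |2|² + |2|² + |0|² + |0|² = 26.0000

Frequency domain:
(1/8)Σ|X[k]|² = (1/8)(|10|² + |-5.5355-3.7071i|² + |-1+1i|² + |1.5355+2.2929i|² + |0|² + |1.5355-2.2929i|² + |-1-1i|² + |-5.5355+3.7071i|²) = (1/8)·208.0000 = 26.0000

Both sides agree, confirming Parseval's theorem.

Σ|x[n]|² = (1/N)Σ|X[k]|² = 26.0000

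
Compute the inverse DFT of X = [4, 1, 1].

x[n] = (1/3) Σ(k=0 to 2) X[k] · e^(2πikn/3)

Computing each x[n]:
x[0] = 2
x[1] = 1
x[2] = 1

x = [2, 1, 1]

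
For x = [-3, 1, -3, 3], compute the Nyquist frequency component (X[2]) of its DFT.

X[2] = Σ(n=0 to 3) x[n] · ω_4^(2n) where ω_4 = e^(-2πi/4)
= (-3)·ω_4^0 + (1)·ω_4^2 + (-3)·ω_4^4 + (3)·ω_4^6

X[2] = -10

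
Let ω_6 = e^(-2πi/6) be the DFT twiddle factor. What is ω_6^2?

ω_6^2 = e^(-2πi·2/6)
= cos(-2π·2/6) + i·sin(-2π·2/6)
= cos(-4π/6) + i·sin(-4π/6)

ω_6^2 = cos(-4π/6) + i·sin(-4π/6) = -0.5000-0.8660i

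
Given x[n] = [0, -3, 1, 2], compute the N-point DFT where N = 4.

X[k] = Σ(n=0 to 3) x[n] · ω_4^(nk)
where ω_4 = e^(-2πi/4)

Computing each X[k]:
X[0] = 0
X[1] = -1+5i
X[2] = 2
X[3] = -1-5i

X = [0, -1+5i, 2, -1-5i]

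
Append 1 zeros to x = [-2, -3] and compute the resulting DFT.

Original 2-point DFT: [-5, 1]
Zero-padded 3-point DFT provides frequency interpolation.

DFT_3([x, 0, ...]) = [-5, -0.5000+2.5981i, -0.5000-2.5981i]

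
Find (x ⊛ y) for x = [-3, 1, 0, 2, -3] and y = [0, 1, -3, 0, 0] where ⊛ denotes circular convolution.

(x ⊛ y)[n] = Σ(m=0 to 4) x[m] · y[(n-m) mod 5]

Computing each output sample:
(x ⊛ y)[0] = -9
(x ⊛ y)[1] = 6
(x ⊛ y)[2] = 10
(x ⊛ y)[3] = -3
(x ⊛ y)[4] = 2

x ⊛ y = [-9, 6, 10, -3, 2]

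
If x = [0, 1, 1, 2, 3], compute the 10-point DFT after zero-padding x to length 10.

Original 5-point DFT: [7, -1.1910+2.4899i, -2.3090+0.2245i, -2.3090-0.2245i, -1.1910-2.4899i]
Zero-padded 10-point DFT provides frequency interpolation.

DFT_10([x, 0, ...]) = [7, -1.9271-5.2043i, -1.1910+2.4899i, 1.4271-2.0409i, -2.3090+0.2245i, 1, -2.3090-0.2245i, 1.4271+2.0409i, -1.1910-2.4899i, -1.9271+5.2043i]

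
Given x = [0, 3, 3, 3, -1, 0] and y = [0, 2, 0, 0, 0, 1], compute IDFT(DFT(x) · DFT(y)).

(x ⊛ y)[n] = Σ(m=0 to 5) x[m] · y[(n-m) mod 6]

Computing each output sample:
(x ⊛ y)[0] = 3
(x ⊛ y)[1] = 3
(x ⊛ y)[2] = 9
(x ⊛ y)[3] = 5
(x ⊛ y)[4] = 6
(x ⊛ y)[5] = -2

x ⊛ y = [3, 3, 9, 5, 6, -2]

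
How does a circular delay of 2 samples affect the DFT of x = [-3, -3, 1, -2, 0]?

Time shift by 2: X_shifted[k] = ω_5^(2k) · X[k]
Shifted x = [-2, 0, -3, -3, 1]

DFT(x[n-2]) = [-7, 3.1631+0.9511i, -4.6631+0.5878i, -4.6631-0.5878i, 3.1631-0.9511i]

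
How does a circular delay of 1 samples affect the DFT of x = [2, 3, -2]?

Time shift by 1: X_shifted[k] = ω_3^(1k) · X[k]
Shifted x = [-2, 2, 3]

DFT(x[n-1]) = [3, -4.5000+0.8660i, -4.5000-0.8660i]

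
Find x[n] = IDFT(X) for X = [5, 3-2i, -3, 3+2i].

x[n] = (1/4) Σ(k=0 to 3) X[k] · e^(2πikn/4)

Computing each x[n]:
x[0] = 2
x[1] = 3
x[2] = -1
x[3] = 1

x = [2, 3, -1, 1]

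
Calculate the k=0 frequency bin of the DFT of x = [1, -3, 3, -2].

X[0] = Σ(n=0 to 3) x[n] · ω_4^0 = Σ x[n]
= (1) + (-3) + (3) + (-2)

X[0] = -1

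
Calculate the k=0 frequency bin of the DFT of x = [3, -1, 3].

X[0] = Σ(n=0 to 2) x[n] · ω_3^0 = Σ x[n]
= (3) + (-1) + (3)

X[0] = 5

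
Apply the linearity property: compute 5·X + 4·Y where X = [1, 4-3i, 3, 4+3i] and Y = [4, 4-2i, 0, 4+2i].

By linearity: DFT(5x + 4y) = 5·DFT(x) + 4·DFT(y)
= 5·[1, 4-3i, 3, 4+3i] + 4·[4, 4-2i, 0, 4+2i]

Computing element-wise:
Z[0] = 5·(1) + 4·(4) = 21
Z[1] = 5·(4-3i) + 4·(4-2i) = 36-23i
Z[2] = 5·(3) + 4·(0) = 15
Z[3] = 5·(4+3i) + 4·(4+2i) = 36+23i

DFT(5x + 4y) = 5·X + 4·Y = [21, 36-23i, 15, 36+23i]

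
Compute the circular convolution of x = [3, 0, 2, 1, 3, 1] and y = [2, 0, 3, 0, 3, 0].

(x ⊛ y)[n] = Σ(m=0 to 5) x[m] · y[(n-m) mod 6]

Computing each output sample:
(x ⊛ y)[0] = 21
(x ⊛ y)[1] = 6
(x ⊛ y)[2] = 22
(x ⊛ y)[3] = 5
(x ⊛ y)[4] = 21
(x ⊛ y)[5] = 5

x ⊛ y = [21, 6, 22, 5, 21, 5]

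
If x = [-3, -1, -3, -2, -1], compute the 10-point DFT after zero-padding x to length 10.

Original 5-point DFT: [-10, 0.4271+0.5878i, -2.9271-0.9511i, -2.9271+0.9511i, 0.4271-0.5878i]
Zero-padded 10-point DFT provides frequency interpolation.

DFT_10([x, 0, ...]) = [-10, -3.3090+5.9309i, 0.4271+0.5878i, -2.1910-1.0368i, -2.9271-0.9511i, -4, -2.9271+0.9511i, -2.1910+1.0368i, 0.4271-0.5878i, -3.3090-5.9309i]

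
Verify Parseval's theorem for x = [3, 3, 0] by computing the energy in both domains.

Time domain:
Σ|x[n]|² = |3|² + |3|² + |0|² = 18.0000

Frequency domain:
(1/3)Σ|X[k]|² = (1/3)(|6|² + |1.5000-2.5981i|² + |1.5000+2.5981i|²) = (1/3)·54.0000 = 18.0000

Both sides agree, confirming Parseval's theorem.

Σ|x[n]|² = (1/N)Σ|X[k]|² = 18.0000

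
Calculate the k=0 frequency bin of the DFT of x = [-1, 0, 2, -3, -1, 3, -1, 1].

X[0] = Σ(n=0 to 7) x[n] · ω_8^0 = Σ x[n]
= (-1) + (0) + (2) + (-3) + (-1) + (3) + (-1) + (1)

X[0] = 0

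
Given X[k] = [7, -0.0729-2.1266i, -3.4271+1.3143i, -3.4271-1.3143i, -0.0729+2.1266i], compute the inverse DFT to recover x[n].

x[n] = (1/5) Σ(k=0 to 4) X[k] · e^(2πikn/5)

Computing each x[n]:
x[0] = 0
x[1] = 3
x[2] = 2
x[3] = 0
x[4] = 2

x = [0, 3, 2, 0, 2]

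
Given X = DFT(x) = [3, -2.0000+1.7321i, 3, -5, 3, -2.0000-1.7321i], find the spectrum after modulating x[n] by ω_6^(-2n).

Modulation property: DFT(ω_6^(-2n)·x[n]) = X[(k-2) mod 6], so circularly shift X by 2 positions.

X[k-2] = [3, -2.0000-1.7321i, 3, -2.0000+1.7321i, 3, -5]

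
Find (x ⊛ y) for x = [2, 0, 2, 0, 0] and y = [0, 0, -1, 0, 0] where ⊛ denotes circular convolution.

(x ⊛ y)[n] = Σ(m=0 to 4) x[m] · y[(n-m) mod 5]

Computing each output sample:
(x ⊛ y)[0] = 0
(x ⊛ y)[1] = 0
(x ⊛ y)[2] = -2
(x ⊛ y)[3] = 0
(x ⊛ y)[4] = -2

x ⊛ y = [0, 0, -2, 0, -2]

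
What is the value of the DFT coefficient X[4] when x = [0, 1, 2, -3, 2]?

X[4] = Σ(n=0 to 4) x[n] · ω_5^(4n) where ω_5 = e^(-2πi/5)
= (0)·ω_5^0 + (1)·ω_5^4 + (2)·ω_5^8 + (-3)·ω_5^12 + (2)·ω_5^16

X[4] = 1.7361+1.9879i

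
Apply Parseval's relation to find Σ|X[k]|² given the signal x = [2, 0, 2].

Parseval: Σ|x[n]|² = (1/N)Σ|X[k]|², so Σ|X[k]|² = N·Σ|x[n]|² = 3·8.0000

Σ|X[k]|² = N·Σ|x[n]|² = 3·8.0000 = 24.0000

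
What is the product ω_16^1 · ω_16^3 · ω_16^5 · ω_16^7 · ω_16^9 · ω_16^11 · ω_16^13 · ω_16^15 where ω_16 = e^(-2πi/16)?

The primitive 16th roots of unity are ω_16^k for k coprime to 16: k ∈ {1, 3, 5, 7, 9, 11, 13, 15}
Their product equals the constant term of the cyclotomic polynomial Φ_16(x) up to sign.
For n ≥ 3, the product of all primitive nth roots of unity is 1. (For n=1 it is 1; for n=2 it is -1.)

1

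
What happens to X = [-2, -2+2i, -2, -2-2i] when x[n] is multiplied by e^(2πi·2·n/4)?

Modulation property: DFT(ω_4^(-2n)·x[n]) = X[(k-2) mod 4], so circularly shift X by 2 positions.

X[k-2] = [-2, -2-2i, -2, -2+2i]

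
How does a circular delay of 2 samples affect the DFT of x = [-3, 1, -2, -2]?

Time shift by 2: X_shifted[k] = ω_4^(2k) · X[k]
Shifted x = [-2, -2, -3, 1]

DFT(x[n-2]) = [-6, 1+3i, -4, 1-3i]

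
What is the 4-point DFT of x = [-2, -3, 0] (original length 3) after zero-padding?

Original 3-point DFT: [-5, -0.5000+2.5981i, -0.5000-2.5981i]
Zero-padded 4-point DFT provides frequency interpolation.

DFT_4([x, 0, ...]) = [-5, -2+3i, 1, -2-3i]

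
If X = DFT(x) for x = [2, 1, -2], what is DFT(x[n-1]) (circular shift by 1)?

Time shift by 1: X_shifted[k] = ω_3^(1k) · X[k]
Shifted x = [-2, 2, 1]

DFT(x[n-1]) = [1, -3.5000-0.8660i, -3.5000+0.8660i]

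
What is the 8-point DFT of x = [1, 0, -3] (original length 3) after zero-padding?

Original 3-point DFT: [-2, 2.5000-2.5981i, 2.5000+2.5981i]
Zero-padded 8-point DFT provides frequency interpolation.

DFT_8([x, 0, ...]) = [-2, 1+3i, 4, 1-3i, -2, 1+3i, 4, 1-3i]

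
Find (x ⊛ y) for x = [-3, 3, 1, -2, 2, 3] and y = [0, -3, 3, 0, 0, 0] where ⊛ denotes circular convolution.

(x ⊛ y)[n] = Σ(m=0 to 5) x[m] · y[(n-m) mod 6]

Computing each output sample:
(x ⊛ y)[0] = -3
(x ⊛ y)[1] = 18
(x ⊛ y)[2] = -18
(x ⊛ y)[3] = 6
(x ⊛ y)[4] = 9
(x ⊛ y)[5] = -12

x ⊛ y = [-3, 18, -18, 6, 9, -12]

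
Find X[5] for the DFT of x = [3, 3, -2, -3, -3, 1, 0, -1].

X[5] = Σ(n=0 to 7) x[n] · ω_8^(5n) where ω_8 = e^(-2πi/8)
= (3)·ω_8^0 + (3)·ω_8^5 + (-2)·ω_8^10 + (-3)·ω_8^15 + (-3)·ω_8^20 + (1)·ω_8^25 + (0)·ω_8^30 + (-1)·ω_8^35

X[5] = 3.1716+2.0000i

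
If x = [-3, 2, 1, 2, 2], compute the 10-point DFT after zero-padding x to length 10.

Original 5-point DFT: [4, -4.1910+0.5878i, -5.3090-0.9511i, -5.3090+0.9511i, -4.1910-0.5878i]
Zero-padded 10-point DFT provides frequency interpolation.

DFT_10([x, 0, ...]) = [4, -3.3090-5.2043i, -4.1910+0.5878i, -2.1910-2.0409i, -5.3090-0.9511i, -4, -5.3090+0.9511i, -2.1910+2.0409i, -4.1910-0.5878i, -3.3090+5.2043i]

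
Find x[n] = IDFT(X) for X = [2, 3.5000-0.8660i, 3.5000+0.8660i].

x[n] = (1/3) Σ(k=0 to 2) X[k] · e^(2πikn/3)

Computing each x[n]:
x[0] = 3
x[1] = 0
x[2] = -1

x = [3, 0, -1]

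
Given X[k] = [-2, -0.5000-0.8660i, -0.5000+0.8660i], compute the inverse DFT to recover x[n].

x[n] = (1/3) Σ(k=0 to 2) X[k] · e^(2πikn/3)

Computing each x[n]:
x[0] = -1
x[1] = 0
x[2] = -1

x = [-1, 0, -1]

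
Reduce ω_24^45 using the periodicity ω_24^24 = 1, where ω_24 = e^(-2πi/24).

Since ω_24^24 = 1, powers reduce modulo 24.
45 mod 24 = 21
So ω_24^45 = ω_24^21 = e^(-2πi·21/24)

ω_24^45 = ω_24^21 = 0.7071+0.7071i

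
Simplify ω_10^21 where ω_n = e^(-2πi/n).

Since ω_10^10 = 1, powers reduce modulo 10.
21 mod 10 = 1
So ω_10^21 = ω_10^1 = e^(-2πi·1/10)

ω_10^21 = ω_10^1 = 0.8090-0.5878i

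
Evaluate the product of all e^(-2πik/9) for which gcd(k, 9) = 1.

The primitive 9th roots of unity are ω_9^k for k coprime to 9: k ∈ {1, 2, 4, 5, 7, 8}
Their product equals the constant term of the cyclotomic polynomial Φ_9(x) up to sign.
For n ≥ 3, the product of all primitive nth roots of unity is 1. (For n=1 it is 1; for n=2 it is -1.)

1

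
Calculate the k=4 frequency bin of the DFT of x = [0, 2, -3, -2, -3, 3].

X[4] = Σ(n=0 to 5) x[n] · ω_6^(4n) where ω_6 = e^(-2πi/6)
= (0)·ω_6^0 + (2)·ω_6^4 + (-3)·ω_6^8 + (-2)·ω_6^12 + (-3)·ω_6^16 + (3)·ω_6^20

X[4] = -1.5000-0.8660i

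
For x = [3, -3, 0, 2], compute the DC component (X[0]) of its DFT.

X[0] = Σ(n=0 to 3) x[n] · ω_4^0 = Σ x[n]
= (3) + (-3) + (0) + (2)

X[0] = 2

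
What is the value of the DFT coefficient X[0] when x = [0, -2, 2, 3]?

X[0] = Σ(n=0 to 3) x[n] · ω_4^0 = Σ x[n]
= (0) + (-2) + (2) + (3)

X[0] = 3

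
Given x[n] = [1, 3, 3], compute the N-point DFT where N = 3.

X[k] = Σ(n=0 to 2) x[n] · ω_3^(nk)
where ω_3 = e^(-2πi/3)

Computing each X[k]:
X[0] = 7
X[1] = -2
X[2] = -2

X = [7, -2, -2]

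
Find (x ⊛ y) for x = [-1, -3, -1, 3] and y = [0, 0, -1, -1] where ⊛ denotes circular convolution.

(x ⊛ y)[n] = Σ(m=0 to 3) x[m] · y[(n-m) mod 4]

Computing each output sample:
(x ⊛ y)[0] = 4
(x ⊛ y)[1] = -2
(x ⊛ y)[2] = -2
(x ⊛ y)[3] = 4

x ⊛ y = [4, -2, -2, 4]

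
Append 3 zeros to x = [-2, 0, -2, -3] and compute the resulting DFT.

Original 4-point DFT: [-7, -3i, -1, 3i]
Zero-padded 7-point DFT provides frequency interpolation.

DFT_7([x, 0, ...]) = [-7, 1.1479+3.2515i, -2.0685-3.2133i, -2.5794+1.3611i, -2.5794-1.3611i, -2.0685+3.2133i, 1.1479-3.2515i]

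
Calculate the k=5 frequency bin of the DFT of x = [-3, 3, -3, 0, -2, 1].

X[5] = Σ(n=0 to 5) x[n] · ω_6^(5n) where ω_6 = e^(-2πi/6)
= (-3)·ω_6^0 + (3)·ω_6^5 + (-3)·ω_6^10 + (0)·ω_6^15 + (-2)·ω_6^20 + (1)·ω_6^25

X[5] = 1.5000+0.8660i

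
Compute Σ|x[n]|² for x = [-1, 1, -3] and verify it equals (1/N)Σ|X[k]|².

Time domain:
Σ|x[n]|² = |-1|² + |1|² + |-3|² = 11.0000

Frequency domain:
(1/3)Σ|X[k]|² = (1/3)(|-3|² + |-3.4641i|² + |3.4641i|²) = (1/3)·33.0000 = 11.0000

Both sides agree, confirming Parseval's theorem.

Σ|x[n]|² = (1/N)Σ|X[k]|² = 11.0000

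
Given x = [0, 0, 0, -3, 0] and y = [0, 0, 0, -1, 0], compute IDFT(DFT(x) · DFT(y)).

(x ⊛ y)[n] = Σ(m=0 to 4) x[m] · y[(n-m) mod 5]

Computing each output sample:
(x ⊛ y)[0] = 0
(x ⊛ y)[1] = 3
(x ⊛ y)[2] = 0
(x ⊛ y)[3] = 0
(x ⊛ y)[4] = 0

x ⊛ y = [0, 3, 0, 0, 0]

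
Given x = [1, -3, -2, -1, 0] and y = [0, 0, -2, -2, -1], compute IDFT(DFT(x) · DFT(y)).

(x ⊛ y)[n] = Σ(m=0 to 4) x[m] · y[(n-m) mod 5]

Computing each output sample:
(x ⊛ y)[0] = 9
(x ⊛ y)[1] = 4
(x ⊛ y)[2] = -1
(x ⊛ y)[3] = 4
(x ⊛ y)[4] = 9

x ⊛ y = [9, 4, -1, 4, 9]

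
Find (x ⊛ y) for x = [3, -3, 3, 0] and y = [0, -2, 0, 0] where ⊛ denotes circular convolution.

(x ⊛ y)[n] = Σ(m=0 to 3) x[m] · y[(n-m) mod 4]

Computing each output sample:
(x ⊛ y)[0] = 0
(x ⊛ y)[1] = -6
(x ⊛ y)[2] = 6
(x ⊛ y)[3] = -6

x ⊛ y = [0, -6, 6, -6]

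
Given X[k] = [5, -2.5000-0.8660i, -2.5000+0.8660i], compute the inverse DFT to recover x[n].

x[n] = (1/3) Σ(k=0 to 2) X[k] · e^(2πikn/3)

Computing each x[n]:
x[0] = 0
x[1] = 3
x[2] = 2

x = [0, 3, 2]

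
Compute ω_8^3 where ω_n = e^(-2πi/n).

ω_8^3 = e^(-2πi·3/8)
= cos(-2π·3/8) + i·sin(-2π·3/8)
= cos(-6π/8) + i·sin(-6π/8)

ω_8^3 = cos(-6π/8) + i·sin(-6π/8) = -0.7071-0.7071i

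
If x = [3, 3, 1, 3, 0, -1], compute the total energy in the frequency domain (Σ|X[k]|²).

Parseval: Σ|x[n]|² = (1/N)Σ|X[k]|², so Σ|X[k]|² = N·Σ|x[n]|² = 6·29.0000

Σ|X[k]|² = N·Σ|x[n]|² = 6·29.0000 = 174.0000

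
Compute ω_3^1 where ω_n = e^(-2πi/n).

ω_3^1 = e^(-2πi·1/3)
= cos(-2π·1/3) + i·sin(-2π·1/3)
= cos(-2π/3) + i·sin(-2π/3)

ω_3^1 = cos(-2π/3) + i·sin(-2π/3) = -0.5000-0.8660i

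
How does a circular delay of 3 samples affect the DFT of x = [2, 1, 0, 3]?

Time shift by 3: X_shifted[k] = ω_4^(3k) · X[k]
Shifted x = [1, 0, 3, 2]

DFT(x[n-3]) = [6, -2+2i, 2, -2-2i]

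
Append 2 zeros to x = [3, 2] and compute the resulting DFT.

Original 2-point DFT: [5, 1]
Zero-padded 4-point DFT provides frequency interpolation.

DFT_4([x, 0, ...]) = [5, 3-2i, 1, 3+2i]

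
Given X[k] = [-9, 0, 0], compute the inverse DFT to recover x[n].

x[n] = (1/3) Σ(k=0 to 2) X[k] · e^(2πikn/3)

Computing each x[n]:
x[0] = -3
x[1] = -3
x[2] = -3

x = [-3, -3, -3]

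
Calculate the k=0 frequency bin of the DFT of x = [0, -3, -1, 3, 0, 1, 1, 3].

X[0] = Σ(n=0 to 7) x[n] · ω_8^0 = Σ x[n]
= (0) + (-3) + (-1) + (3) + (0) + (1) + (1) + (3)

X[0] = 4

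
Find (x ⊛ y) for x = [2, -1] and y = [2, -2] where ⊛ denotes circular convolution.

(x ⊛ y)[n] = Σ(m=0 to 1) x[m] · y[(n-m) mod 2]

Computing each output sample:
(x ⊛ y)[0] = 6
(x ⊛ y)[1] = -6

x ⊛ y = [6, -6]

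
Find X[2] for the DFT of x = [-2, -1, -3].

X[2] = Σ(n=0 to 2) x[n] · ω_3^(2n) where ω_3 = e^(-2πi/3)
= (-2)·ω_3^0 + (-1)·ω_3^2 + (-3)·ω_3^4

X[2] = 1.7321i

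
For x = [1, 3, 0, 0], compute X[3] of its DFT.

X[3] = Σ(n=0 to 3) x[n] · ω_4^(3n) where ω_4 = e^(-2πi/4)
= (1)·ω_4^0 + (3)·ω_4^3 + (0)·ω_4^6 + (0)·ω_4^9

X[3] = 1+3i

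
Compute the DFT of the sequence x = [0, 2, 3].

X[k] = Σ(n=0 to 2) x[n] · ω_3^(nk)
where ω_3 = e^(-2πi/3)

Computing each X[k]:
X[0] = 5
X[1] = -2.5000+0.8660i
X[2] = -2.5000-0.8660i

X = [5, -2.5000+0.8660i, -2.5000-0.8660i]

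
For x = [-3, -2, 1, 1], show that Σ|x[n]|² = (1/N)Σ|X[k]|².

Time domain:
Σ|x[n]|² = |-3|² + |-2|² + |1|² + |1|² = 15.0000

Frequency domain:
(1/4)Σ|X[k]|² = (1/4)(|-3|² + |-4+3i|² + |-1|² + |-4-3i|²) = (1/4)·60.0000 = 15.0000

Both sides agree, confirming Parseval's theorem.

Σ|x[n]|² = (1/N)Σ|X[k]|² = 15.0000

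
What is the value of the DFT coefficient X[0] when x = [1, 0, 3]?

X[0] = Σ(n=0 to 2) x[n] · ω_3^0 = Σ x[n]
= (1) + (0) + (3)

X[0] = 4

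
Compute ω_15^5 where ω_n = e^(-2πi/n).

ω_15^5 = e^(-2πi·5/15)
= cos(-2π·5/15) + i·sin(-2π·5/15)
= cos(-10π/15) + i·sin(-10π/15)

ω_15^5 = cos(-10π/15) + i·sin(-10π/15) = -0.5000-0.8660i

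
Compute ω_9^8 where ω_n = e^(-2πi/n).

ω_9^8 = e^(-2πi·8/9)
= cos(-2π·8/9) + i·sin(-2π·8/9)
= cos(-16π/9) + i·sin(-16π/9)

ω_9^8 = cos(-16π/9) + i·sin(-16π/9) = 0.7660+0.6428i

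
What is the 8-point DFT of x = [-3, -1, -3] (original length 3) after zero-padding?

Original 3-point DFT: [-7, -1.0000-1.7321i, -1.0000+1.7321i]
Zero-padded 8-point DFT provides frequency interpolation.

DFT_8([x, 0, ...]) = [-7, -3.7071+3.7071i, 1i, -2.2929-2.2929i, -5, -2.2929+2.2929i, -1i, -3.7071-3.7071i]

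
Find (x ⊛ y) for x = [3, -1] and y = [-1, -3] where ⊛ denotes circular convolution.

(x ⊛ y)[n] = Σ(m=0 to 1) x[m] · y[(n-m) mod 2]

Computing each output sample:
(x ⊛ y)[0] = 0
(x ⊛ y)[1] = -8

x ⊛ y = [0, -8]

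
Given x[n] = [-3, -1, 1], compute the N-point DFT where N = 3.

X[k] = Σ(n=0 to 2) x[n] · ω_3^(nk)
where ω_3 = e^(-2πi/3)

Computing each X[k]:
X[0] = -3
X[1] = -3.0000+1.7321i
X[2] = -3.0000-1.7321i

X = [-3, -3.0000+1.7321i, -3.0000-1.7321i]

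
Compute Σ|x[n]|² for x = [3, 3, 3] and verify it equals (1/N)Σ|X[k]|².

Time domain:
Σ|x[n]|² = |3|² + |3|² + |3|² = 27.0000

Frequency domain:
(1/3)Σ|X[k]|² = (1/3)(|9|² + |0|² + |0|²) = (1/3)·81.0000 = 27.0000

Both sides agree, confirming Parseval's theorem.

Σ|x[n]|² = (1/N)Σ|X[k]|² = 27.0000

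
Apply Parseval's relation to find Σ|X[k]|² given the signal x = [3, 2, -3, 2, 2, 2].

Parseval: Σ|x[n]|² = (1/N)Σ|X[k]|², so Σ|X[k]|² = N·Σ|x[n]|² = 6·34.0000

Σ|X[k]|² = N·Σ|x[n]|² = 6·34.0000 = 204.0000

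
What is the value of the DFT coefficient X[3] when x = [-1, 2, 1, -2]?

X[3] = Σ(n=0 to 3) x[n] · ω_4^(3n) where ω_4 = e^(-2πi/4)
= (-1)·ω_4^0 + (2)·ω_4^3 + (1)·ω_4^6 + (-2)·ω_4^9

X[3] = -2+4i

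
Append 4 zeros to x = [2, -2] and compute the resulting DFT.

Original 2-point DFT: [0, 4]
Zero-padded 6-point DFT provides frequency interpolation.

DFT_6([x, 0, ...]) = [0, 1.0000+1.7321i, 3.0000+1.7321i, 4, 3.0000-1.7321i, 1.0000-1.7321i]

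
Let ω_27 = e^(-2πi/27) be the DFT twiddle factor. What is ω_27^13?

ω_27^13 = e^(-2πi·13/27)
= cos(-2π·13/27) + i·sin(-2π·13/27)
= cos(-26π/27) + i·sin(-26π/27)

ω_27^13 = cos(-26π/27) + i·sin(-26π/27) = -0.9932-0.1161i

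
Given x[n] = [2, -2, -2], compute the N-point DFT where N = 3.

X[k] = Σ(n=0 to 2) x[n] · ω_3^(nk)
where ω_3 = e^(-2πi/3)

Computing each X[k]:
X[0] = -2
X[1] = 4
X[2] = 4

X = [-2, 4, 4]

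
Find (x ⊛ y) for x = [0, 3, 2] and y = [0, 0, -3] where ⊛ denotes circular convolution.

(x ⊛ y)[n] = Σ(m=0 to 2) x[m] · y[(n-m) mod 3]

Computing each output sample:
(x ⊛ y)[0] = -9
(x ⊛ y)[1] = -6
(x ⊛ y)[2] = 0

x ⊛ y = [-9, -6, 0]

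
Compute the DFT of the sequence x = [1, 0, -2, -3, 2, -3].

X[k] = Σ(n=0 to 5) x[n] · ω_6^(nk)
where ω_6 = e^(-2πi/6)

Computing each X[k]:
X[0] = -5
X[1] = 2.5000+0.8660i
X[2] = -0.5000-6.0622i
X[3] = 7
X[4] = -0.5000+6.0622i
X[5] = 2.5000-0.8660i

X = [-5, 2.5000+0.8660i, -0.5000-6.0622i, 7, -0.5000+6.0622i, 2.5000-0.8660i]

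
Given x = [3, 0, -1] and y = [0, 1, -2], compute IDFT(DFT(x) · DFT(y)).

(x ⊛ y)[n] = Σ(m=0 to 2) x[m] · y[(n-m) mod 3]

Computing each output sample:
(x ⊛ y)[0] = -1
(x ⊛ y)[1] = 5
(x ⊛ y)[2] = -6

x ⊛ y = [-1, 5, -6]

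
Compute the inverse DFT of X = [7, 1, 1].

x[n] = (1/3) Σ(k=0 to 2) X[k] · e^(2πikn/3)

Computing each x[n]:
x[0] = 3
x[1] = 2
x[2] = 2

x = [3, 2, 2]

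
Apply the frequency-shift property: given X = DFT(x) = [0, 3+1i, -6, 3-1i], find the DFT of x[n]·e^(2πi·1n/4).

Modulation property: DFT(ω_4^(-1n)·x[n]) = X[(k-1) mod 4], so circularly shift X by 1 positions.

X[k-1] = [3-1i, 0, 3+1i, -6]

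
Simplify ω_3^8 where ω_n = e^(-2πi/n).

Since ω_3^3 = 1, powers reduce modulo 3.
8 mod 3 = 2
So ω_3^8 = ω_3^2 = e^(-2πi·2/3)

ω_3^8 = ω_3^2 = -0.5000+0.8660i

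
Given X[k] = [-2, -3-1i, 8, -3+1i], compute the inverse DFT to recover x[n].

x[n] = (1/4) Σ(k=0 to 3) X[k] · e^(2πikn/4)

Computing each x[n]:
x[0] = 0
x[1] = -2
x[2] = 3
x[3] = -3

x = [0, -2, 3, -3]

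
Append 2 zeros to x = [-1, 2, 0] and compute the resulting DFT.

Original 3-point DFT: [1, -2.0000-1.7321i, -2.0000+1.7321i]
Zero-padded 5-point DFT provides frequency interpolation.

DFT_5([x, 0, ...]) = [1, -0.3820-1.9021i, -2.6180-1.1756i, -2.6180+1.1756i, -0.3820+1.9021i]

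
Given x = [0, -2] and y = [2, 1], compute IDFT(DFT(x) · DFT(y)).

(x ⊛ y)[n] = Σ(m=0 to 1) x[m] · y[(n-m) mod 2]

Computing each output sample:
(x ⊛ y)[0] = -2
(x ⊛ y)[1] = -4

x ⊛ y = [-2, -4]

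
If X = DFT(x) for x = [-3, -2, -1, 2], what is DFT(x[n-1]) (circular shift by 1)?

Time shift by 1: X_shifted[k] = ω_4^(1k) · X[k]
Shifted x = [2, -3, -2, -1]

DFT(x[n-1]) = [-4, 4+2i, 4, 4-2i]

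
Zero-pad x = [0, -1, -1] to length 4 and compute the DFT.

Original 3-point DFT: [-2, 1, 1]
Zero-padded 4-point DFT provides frequency interpolation.

DFT_4([x, 0, ...]) = [-2, 1+1i, 0, 1-1i]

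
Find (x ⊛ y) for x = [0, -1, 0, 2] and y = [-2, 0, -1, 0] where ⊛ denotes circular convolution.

(x ⊛ y)[n] = Σ(m=0 to 3) x[m] · y[(n-m) mod 4]

Computing each output sample:
(x ⊛ y)[0] = 0
(x ⊛ y)[1] = 0
(x ⊛ y)[2] = 0
(x ⊛ y)[3] = -3

x ⊛ y = [0, 0, 0, -3]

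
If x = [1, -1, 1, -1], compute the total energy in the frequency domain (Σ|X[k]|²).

Parseval: Σ|x[n]|² = (1/N)Σ|X[k]|², so Σ|X[k]|² = N·Σ|x[n]|² = 4·4.0000

Σ|X[k]|² = N·Σ|x[n]|² = 4·4.0000 = 16.0000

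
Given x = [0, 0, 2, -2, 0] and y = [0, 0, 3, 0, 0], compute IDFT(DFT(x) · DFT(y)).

(x ⊛ y)[n] = Σ(m=0 to 4) x[m] · y[(n-m) mod 5]

Computing each output sample:
(x ⊛ y)[0] = -6
(x ⊛ y)[1] = 0
(x ⊛ y)[2] = 0
(x ⊛ y)[3] = 0
(x ⊛ y)[4] = 6

x ⊛ y = [-6, 0, 0, 0, 6]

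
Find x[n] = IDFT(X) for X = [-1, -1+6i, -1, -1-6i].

x[n] = (1/4) Σ(k=0 to 3) X[k] · e^(2πikn/4)

Computing each x[n]:
x[0] = -1
x[1] = -3
x[2] = 0
x[3] = 3

x = [-1, -3, 0, 3]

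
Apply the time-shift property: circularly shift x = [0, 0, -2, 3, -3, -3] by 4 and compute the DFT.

Time shift by 4: X_shifted[k] = ω_6^(4k) · X[k]
Shifted x = [-2, 3, -3, -3, 0, 0]

DFT(x[n-4]) = [-5, 4, -5.0000-5.1962i, -5, -5.0000+5.1962i, 4]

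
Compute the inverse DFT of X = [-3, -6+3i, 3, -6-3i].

x[n] = (1/4) Σ(k=0 to 3) X[k] · e^(2πikn/4)

Computing each x[n]:
x[0] = -3
x[1] = -3
x[2] = 3
x[3] = 0

x = [-3, -3, 3, 0]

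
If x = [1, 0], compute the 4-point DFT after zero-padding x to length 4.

Original 2-point DFT: [1, 1]
Zero-padded 4-point DFT provides frequency interpolation.

DFT_4([x, 0, ...]) = [1, 1, 1, 1]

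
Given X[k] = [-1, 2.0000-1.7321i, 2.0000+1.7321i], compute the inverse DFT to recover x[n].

x[n] = (1/3) Σ(k=0 to 2) X[k] · e^(2πikn/3)

Computing each x[n]:
x[0] = 1
x[1] = 0
x[2] = -2

x = [1, 0, -2]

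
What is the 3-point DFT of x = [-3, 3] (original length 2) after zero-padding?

Original 2-point DFT: [0, -6]
Zero-padded 3-point DFT provides frequency interpolation.

DFT_3([x, 0, ...]) = [0, -4.5000-2.5981i, -4.5000+2.5981i]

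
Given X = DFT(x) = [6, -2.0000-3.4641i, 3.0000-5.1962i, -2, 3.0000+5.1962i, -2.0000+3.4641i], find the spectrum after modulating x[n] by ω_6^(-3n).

Modulation property: DFT(ω_6^(-3n)·x[n]) = X[(k-3) mod 6], so circularly shift X by 3 positions.

X[k-3] = [-2, 3.0000+5.1962i, -2.0000+3.4641i, 6, -2.0000-3.4641i, 3.0000-5.1962i]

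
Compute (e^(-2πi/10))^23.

Since ω_10^10 = 1, powers reduce modulo 10.
23 mod 10 = 3
So ω_10^23 = ω_10^3 = e^(-2πi·3/10)

ω_10^23 = ω_10^3 = -0.3090-0.9511i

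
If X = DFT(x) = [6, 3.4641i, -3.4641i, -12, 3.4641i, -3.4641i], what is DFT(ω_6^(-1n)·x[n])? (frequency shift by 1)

Modulation property: DFT(ω_6^(-1n)·x[n]) = X[(k-1) mod 6], so circularly shift X by 1 positions.

X[k-1] = [-3.4641i, 6, 3.4641i, -3.4641i, -12, 3.4641i]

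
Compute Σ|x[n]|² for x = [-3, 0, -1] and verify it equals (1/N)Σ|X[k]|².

Time domain:
Σ|x[n]|² = |-3|² + |0|² + |-1|² = 10.0000

Frequency domain:
(1/3)Σ|X[k]|² = (1/3)(|-4|² + |-2.5000-0.8660i|² + |-2.5000+0.8660i|²) = (1/3)·30.0000 = 10.0000

Both sides agree, confirming Parseval's theorem.

Σ|x[n]|² = (1/N)Σ|X[k]|² = 10.0000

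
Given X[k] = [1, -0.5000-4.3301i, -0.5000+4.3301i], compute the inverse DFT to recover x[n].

x[n] = (1/3) Σ(k=0 to 2) X[k] · e^(2πikn/3)

Computing each x[n]:
x[0] = 0
x[1] = 3
x[2] = -2

x = [0, 3, -2]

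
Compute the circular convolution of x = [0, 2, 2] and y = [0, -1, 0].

(x ⊛ y)[n] = Σ(m=0 to 2) x[m] · y[(n-m) mod 3]

Computing each output sample:
(x ⊛ y)[0] = -2
(x ⊛ y)[1] = 0
(x ⊛ y)[2] = -2

x ⊛ y = [-2, 0, -2]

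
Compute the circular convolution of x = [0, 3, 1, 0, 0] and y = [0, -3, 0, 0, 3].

(x ⊛ y)[n] = Σ(m=0 to 4) x[m] · y[(n-m) mod 5]

Computing each output sample:
(x ⊛ y)[0] = 9
(x ⊛ y)[1] = 3
(x ⊛ y)[2] = -9
(x ⊛ y)[3] = -3
(x ⊛ y)[4] = 0

x ⊛ y = [9, 3, -9, -3, 0]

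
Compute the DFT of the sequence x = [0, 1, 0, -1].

X[k] = Σ(n=0 to 3) x[n] · ω_4^(nk)
where ω_4 = e^(-2πi/4)

Computing each X[k]:
X[0] = 0
X[1] = -2i
X[2] = 0
X[3] = 2i

X = [0, -2i, 0, 2i]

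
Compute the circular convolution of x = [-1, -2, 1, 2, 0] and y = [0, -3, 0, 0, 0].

(x ⊛ y)[n] = Σ(m=0 to 4) x[m] · y[(n-m) mod 5]

Computing each output sample:
(x ⊛ y)[0] = 0
(x ⊛ y)[1] = 3
(x ⊛ y)[2] = 6
(x ⊛ y)[3] = -3
(x ⊛ y)[4] = -6

x ⊛ y = [0, 3, 6, -3, -6]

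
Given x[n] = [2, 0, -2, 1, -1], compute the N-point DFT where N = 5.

X[k] = Σ(n=0 to 4) x[n] · ω_5^(nk)
where ω_5 = e^(-2πi/5)

Computing each X[k]:
X[0] = 0
X[1] = 2.5000+0.8123i
X[2] = 2.5000-3.4410i
X[3] = 2.5000+3.4410i
X[4] = 2.5000-0.8123i

X = [0, 2.5000+0.8123i, 2.5000-3.4410i, 2.5000+3.4410i, 2.5000-0.8123i]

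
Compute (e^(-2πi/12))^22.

Since ω_12^12 = 1, powers reduce modulo 12.
22 mod 12 = 10
So ω_12^22 = ω_12^10 = e^(-2πi·10/12)

ω_12^22 = ω_12^10 = 0.5000+0.8660i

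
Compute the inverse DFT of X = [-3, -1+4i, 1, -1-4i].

x[n] = (1/4) Σ(k=0 to 3) X[k] · e^(2πikn/4)

Computing each x[n]:
x[0] = -1
x[1] = -3
x[2] = 0
x[3] = 1

x = [-1, -3, 0, 1]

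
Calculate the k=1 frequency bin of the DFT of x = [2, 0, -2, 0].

X[1] = Σ(n=0 to 3) x[n] · ω_4^(1n) where ω_4 = e^(-2πi/4)
= (2)·ω_4^0 + (0)·ω_4^1 + (-2)·ω_4^2 + (0)·ω_4^3

X[1] = 4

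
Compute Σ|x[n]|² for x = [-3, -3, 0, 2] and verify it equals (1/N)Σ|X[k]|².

Time domain:
Σ|x[n]|² = |-3|² + |-3|² + |0|² + |2|² = 22.0000

Frequency domain:
(1/4)Σ|X[k]|² = (1/4)(|-4|² + |-3+5i|² + |-2|² + |-3-5i|²) = (1/4)·88.0000 = 22.0000

Both sides agree, confirming Parseval's theorem.

Σ|x[n]|² = (1/N)Σ|X[k]|² = 22.0000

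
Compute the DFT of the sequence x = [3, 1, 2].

X[k] = Σ(n=0 to 2) x[n] · ω_3^(nk)
where ω_3 = e^(-2πi/3)

Computing each X[k]:
X[0] = 6
X[1] = 1.5000+0.8660i
X[2] = 1.5000-0.8660i

X = [6, 1.5000+0.8660i, 1.5000-0.8660i]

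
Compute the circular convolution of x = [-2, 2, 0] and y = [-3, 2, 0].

(x ⊛ y)[n] = Σ(m=0 to 2) x[m] · y[(n-m) mod 3]

Computing each output sample:
(x ⊛ y)[0] = 6
(x ⊛ y)[1] = -10
(x ⊛ y)[2] = 4

x ⊛ y = [6, -10, 4]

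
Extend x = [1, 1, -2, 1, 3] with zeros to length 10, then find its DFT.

Original 5-point DFT: [4, 3.0451+3.6655i, -2.5451-1.6776i, -2.5451+1.6776i, 3.0451-3.6655i]
Zero-padded 10-point DFT provides frequency interpolation.

DFT_10([x, 0, ...]) = [4, -1.5451-1.4001i, 3.0451+3.6655i, 4.0451-4.3920i, -2.5451-1.6776i, 0, -2.5451+1.6776i, 4.0451+4.3920i, 3.0451-3.6655i, -1.5451+1.4001i]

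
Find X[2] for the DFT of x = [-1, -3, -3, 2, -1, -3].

X[2] = Σ(n=0 to 5) x[n] · ω_6^(2n) where ω_6 = e^(-2πi/6)
= (-1)·ω_6^0 + (-3)·ω_6^2 + (-3)·ω_6^4 + (2)·ω_6^6 + (-1)·ω_6^8 + (-3)·ω_6^10

X[2] = 6.0000-1.7321i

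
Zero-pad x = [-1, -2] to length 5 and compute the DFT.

Original 2-point DFT: [-3, 1]
Zero-padded 5-point DFT provides frequency interpolation.

DFT_5([x, 0, ...]) = [-3, -1.6180+1.9021i, 0.6180+1.1756i, 0.6180-1.1756i, -1.6180-1.9021i]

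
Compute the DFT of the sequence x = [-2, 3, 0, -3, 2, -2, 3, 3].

X[k] = Σ(n=0 to 7) x[n] · ω_8^(nk)
where ω_8 = e^(-2πi/8)

Computing each X[k]:
X[0] = 4
X[1] = 3.7782+3.7071i
X[2] = -3-1i
X[3] = -11.7782-2.2929i
X[4] = 2
X[5] = -11.7782+2.2929i
X[6] = -3+1i
X[7] = 3.7782-3.7071i

X = [4, 3.7782+3.7071i, -3-1i, -11.7782-2.2929i, 2, -11.7782+2.2929i, -3+1i, 3.7782-3.7071i]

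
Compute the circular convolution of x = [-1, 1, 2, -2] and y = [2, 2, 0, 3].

(x ⊛ y)[n] = Σ(m=0 to 3) x[m] · y[(n-m) mod 4]

Computing each output sample:
(x ⊛ y)[0] = -3
(x ⊛ y)[1] = 6
(x ⊛ y)[2] = 0
(x ⊛ y)[3] = -3

x ⊛ y = [-3, 6, 0, -3]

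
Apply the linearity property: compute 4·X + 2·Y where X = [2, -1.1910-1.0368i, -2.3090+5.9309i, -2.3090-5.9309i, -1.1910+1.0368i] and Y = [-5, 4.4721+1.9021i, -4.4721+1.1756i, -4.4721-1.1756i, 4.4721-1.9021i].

By linearity: DFT(4x + 2y) = 4·DFT(x) + 2·DFT(y)
= 4·[2, -1.1910-1.0368i, -2.3090+5.9309i, -2.3090-5.9309i, -1.1910+1.0368i] + 2·[-5, 4.4721+1.9021i, -4.4721+1.1756i, -4.4721-1.1756i, 4.4721-1.9021i]

Computing element-wise:
Z[0] = 4·(2) + 2·(-5) = -2
Z[1] = 4·(-1.1910-1.0368i) + 2·(4.4721+1.9021i) = 4.1802-0.3430i
Z[2] = 4·(-2.3090+5.9309i) + 2·(-4.4721+1.1756i) = -18.1802+26.0748i
Z[3] = 4·(-2.3090-5.9309i) + 2·(-4.4721-1.1756i) = -18.1802-26.0748i
Z[4] = 4·(-1.1910+1.0368i) + 2·(4.4721-1.9021i) = 4.1802+0.3430i

DFT(4x + 2y) = 4·X + 2·Y = [-2, 4.1802-0.3430i, -18.1802+26.0748i, -18.1802-26.0748i, 4.1802+0.3430i]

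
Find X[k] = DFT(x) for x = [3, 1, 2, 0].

X[k] = Σ(n=0 to 3) x[n] · ω_4^(nk)
where ω_4 = e^(-2πi/4)

Computing each X[k]:
X[0] = 6
X[1] = 1-1i
X[2] = 4
X[3] = 1+1i

X = [6, 1-1i, 4, 1+1i]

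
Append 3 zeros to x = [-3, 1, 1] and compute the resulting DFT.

Original 3-point DFT: [-1, -4, -4]
Zero-padded 6-point DFT provides frequency interpolation.

DFT_6([x, 0, ...]) = [-1, -3.0000-1.7321i, -4, -3, -4, -3.0000+1.7321i]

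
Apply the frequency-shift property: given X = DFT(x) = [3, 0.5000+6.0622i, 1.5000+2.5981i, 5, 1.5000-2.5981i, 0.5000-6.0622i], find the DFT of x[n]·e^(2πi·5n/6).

Modulation property: DFT(ω_6^(-5n)·x[n]) = X[(k-5) mod 6], so circularly shift X by 5 positions.

X[k-5] = [0.5000+6.0622i, 1.5000+2.5981i, 5, 1.5000-2.5981i, 0.5000-6.0622i, 3]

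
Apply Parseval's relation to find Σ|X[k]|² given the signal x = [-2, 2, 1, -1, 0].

Parseval: Σ|x[n]|² = (1/N)Σ|X[k]|², so Σ|X[k]|² = N·Σ|x[n]|² = 5·10.0000

Σ|X[k]|² = N·Σ|x[n]|² = 5·10.0000 = 50.0000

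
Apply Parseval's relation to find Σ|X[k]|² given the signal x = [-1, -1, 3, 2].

Parseval: Σ|x[n]|² = (1/N)Σ|X[k]|², so Σ|X[k]|² = N·Σ|x[n]|² = 4·15.0000

Σ|X[k]|² = N·Σ|x[n]|² = 4·15.0000 = 60.0000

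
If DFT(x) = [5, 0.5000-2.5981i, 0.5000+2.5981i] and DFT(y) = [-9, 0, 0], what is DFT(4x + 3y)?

By linearity: DFT(4x + 3y) = 4·DFT(x) + 3·DFT(y)
= 4·[5, 0.5000-2.5981i, 0.5000+2.5981i] + 3·[-9, 0, 0]

Computing element-wise:
Z[0] = 4·(5) + 3·(-9) = -7
Z[1] = 4·(0.5000-2.5981i) + 3·(0) = 2.0000-10.3924i
Z[2] = 4·(0.5000+2.5981i) + 3·(0) = 2.0000+10.3924i

DFT(4x + 3y) = 4·X + 3·Y = [-7, 2.0000-10.3924i, 2.0000+10.3924i]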